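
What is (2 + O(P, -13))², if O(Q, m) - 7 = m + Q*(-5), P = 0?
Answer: 16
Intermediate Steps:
O(Q, m) = 7 + m - 5*Q (O(Q, m) = 7 + (m + Q*(-5)) = 7 + (m - 5*Q) = 7 + m - 5*Q)
(2 + O(P, -13))² = (2 + (7 - 13 - 5*0))² = (2 + (7 - 13 + 0))² = (2 - 6)² = (-4)² = 16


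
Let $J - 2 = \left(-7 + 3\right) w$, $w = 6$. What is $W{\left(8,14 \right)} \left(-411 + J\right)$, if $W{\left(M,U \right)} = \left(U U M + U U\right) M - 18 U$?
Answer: $-6001380$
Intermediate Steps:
$J = -22$ ($J = 2 + \left(-7 + 3\right) 6 = 2 - 24 = -22$)
$W{\left(M,U \right)} = - 18 U + M \left(U^{2} + M U^{2}\right)$ ($W{\left(M,U \right)} = \left(U^{2} M + U^{2}\right) M - 18 U = \left(M U^{2} + U^{2}\right) M - 18 U = \left(U^{2} + M U^{2}\right) M - 18 U = M \left(U^{2} + M U^{2}\right) - 18 U = - 18 U + M \left(U^{2} + M U^{2}\right)$)
$W{\left(8,14 \right)} \left(-411 + J\right) = 14 \left(-18 + 8 \cdot 14 + 14 \cdot 8^{2}\right) \left(-411 - 22\right) = 14 \left(-18 + 112 + 14 \cdot 64\right) \left(-433\right) = 14 \left(-18 + 112 + 896\right) \left(-433\right) = 14 \cdot 990 \left(-433\right) = 13860 \left(-433\right) = -6001380$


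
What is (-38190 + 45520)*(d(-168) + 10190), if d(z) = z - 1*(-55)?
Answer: 73864410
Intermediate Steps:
d(z) = 55 + z (d(z) = z + 55 = 55 + z)
(-38190 + 45520)*(d(-168) + 10190) = (-38190 + 45520)*((55 - 168) + 10190) = 7330*(-113 + 10190) = 7330*10077 = 73864410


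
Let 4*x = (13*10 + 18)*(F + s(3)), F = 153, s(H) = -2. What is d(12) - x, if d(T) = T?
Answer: -5575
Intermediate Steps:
x = 5587 (x = ((13*10 + 18)*(153 - 2))/4 = ((130 + 18)*151)/4 = (148*151)/4 = (1/4)*22348 = 5587)
d(12) - x = 12 - 1*5587 = 12 - 5587 = -5575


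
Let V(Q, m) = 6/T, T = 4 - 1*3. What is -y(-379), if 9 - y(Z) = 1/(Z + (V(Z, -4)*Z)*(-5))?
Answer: -98918/10991 ≈ -8.9999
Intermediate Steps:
T = 1 (T = 4 - 3 = 1)
V(Q, m) = 6 (V(Q, m) = 6/1 = 6*1 = 6)
y(Z) = 9 + 1/(29*Z) (y(Z) = 9 - 1/(Z + (6*Z)*(-5)) = 9 - 1/(Z - 30*Z) = 9 - 1/((-29*Z)) = 9 - (-1)/(29*Z) = 9 + 1/(29*Z))
-y(-379) = -(9 + (1/29)/(-379)) = -(9 + (1/29)*(-1/379)) = -(9 - 1/10991) = -1*98918/10991 = -98918/10991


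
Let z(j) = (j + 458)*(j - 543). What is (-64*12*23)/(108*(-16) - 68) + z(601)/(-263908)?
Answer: 568919625/59247346 ≈ 9.6024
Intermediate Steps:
z(j) = (-543 + j)*(458 + j) (z(j) = (458 + j)*(-543 + j) = (-543 + j)*(458 + j))
(-64*12*23)/(108*(-16) - 68) + z(601)/(-263908) = (-64*12*23)/(108*(-16) - 68) + (-248694 + 601**2 - 85*601)/(-263908) = (-768*23)/(-1728 - 68) + (-248694 + 361201 - 51085)*(-1/263908) = -17664/(-1796) + 61422*(-1/263908) = -17664*(-1/1796) - 30711/131954 = 4416/449 - 30711/131954 = 568919625/59247346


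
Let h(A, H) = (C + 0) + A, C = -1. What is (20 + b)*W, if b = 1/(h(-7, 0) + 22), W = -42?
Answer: -843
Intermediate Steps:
h(A, H) = -1 + A (h(A, H) = (-1 + 0) + A = -1 + A)
b = 1/14 (b = 1/((-1 - 7) + 22) = 1/(-8 + 22) = 1/14 ≈ 0.071429)
(20 + b)*W = (20 + 1/14)*(-42) = (281/14)*(-42) = -843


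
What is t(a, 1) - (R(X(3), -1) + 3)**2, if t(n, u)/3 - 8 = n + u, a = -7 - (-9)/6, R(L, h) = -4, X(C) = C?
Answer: 19/2 ≈ 9.5000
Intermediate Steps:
a = -11/2 (a = -7 - (-9)/6 = -7 - 1*(-3/2) = -7 + 3/2 = -11/2 ≈ -5.5000)
t(n, u) = 24 + 3*n + 3*u (t(n, u) = 24 + 3*(n + u) = 24 + (3*n + 3*u) = 24 + 3*n + 3*u)
t(a, 1) - (R(X(3), -1) + 3)**2 = (24 + 3*(-11/2) + 3*1) - (-4 + 3)**2 = (24 - 33/2 + 3) - 1*(-1)**2 = 21/2 - 1*1 = 21/2 - 1 = 19/2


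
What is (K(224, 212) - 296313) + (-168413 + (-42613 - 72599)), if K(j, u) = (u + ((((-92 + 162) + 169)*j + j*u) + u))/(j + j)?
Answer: -32463847/56 ≈ -5.7971e+5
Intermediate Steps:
K(j, u) = (2*u + 239*j + j*u)/(2*j) (K(j, u) = (u + (((70 + 169)*j + j*u) + u))/((2*j)) = (u + ((239*j + j*u) + u))*(1/(2*j)) = (u + (u + 239*j + j*u))*(1/(2*j)) = (2*u + 239*j + j*u)*(1/(2*j)) = (2*u + 239*j + j*u)/(2*j))
(K(224, 212) - 296313) + (-168413 + (-42613 - 72599)) = ((212 + (½)*224*(239 + 212))/224 - 296313) + (-168413 + (-42613 - 72599)) = ((212 + (½)*224*451)/224 - 296313) + (-168413 - 115212) = ((212 + 50512)/224 - 296313) - 283625 = ((1/224)*50724 - 296313) - 283625 = (12681/56 - 296313) - 283625 = -16580847/56 - 283625 = -32463847/56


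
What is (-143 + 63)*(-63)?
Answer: 5040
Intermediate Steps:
(-143 + 63)*(-63) = -80*(-63) = 5040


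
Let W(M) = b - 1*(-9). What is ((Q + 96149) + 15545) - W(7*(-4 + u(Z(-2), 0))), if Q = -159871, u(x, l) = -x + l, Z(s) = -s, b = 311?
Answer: -48497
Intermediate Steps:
u(x, l) = l - x
W(M) = 320 (W(M) = 311 - 1*(-9) = 311 + 9 = 320)
((Q + 96149) + 15545) - W(7*(-4 + u(Z(-2), 0))) = ((-159871 + 96149) + 15545) - 1*320 = (-63722 + 15545) - 320 = -48177 - 320 = -48497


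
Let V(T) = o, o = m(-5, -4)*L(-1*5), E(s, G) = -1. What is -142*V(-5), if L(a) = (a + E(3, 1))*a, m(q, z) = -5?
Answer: 21300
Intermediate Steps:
L(a) = a*(-1 + a) (L(a) = (a - 1)*a = (-1 + a)*a = a*(-1 + a))
o = -150 (o = -5*(-1*5)*(-1 - 1*5) = -(-25)*(-1 - 5) = -(-25)*(-6) = -5*30 = -150)
V(T) = -150
-142*V(-5) = -142*(-150) = 21300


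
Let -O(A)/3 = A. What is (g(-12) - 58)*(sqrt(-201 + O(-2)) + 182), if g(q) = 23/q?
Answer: -65429/6 - 719*I*sqrt(195)/12 ≈ -10905.0 - 836.69*I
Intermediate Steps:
O(A) = -3*A
(g(-12) - 58)*(sqrt(-201 + O(-2)) + 182) = (23/(-12) - 58)*(sqrt(-201 - 3*(-2)) + 182) = (23*(-1/12) - 58)*(sqrt(-201 + 6) + 182) = (-23/12 - 58)*(sqrt(-195) + 182) = -719*(I*sqrt(195) + 182)/12 = -719*(182 + I*sqrt(195))/12 = -65429/6 - 719*I*sqrt(195)/12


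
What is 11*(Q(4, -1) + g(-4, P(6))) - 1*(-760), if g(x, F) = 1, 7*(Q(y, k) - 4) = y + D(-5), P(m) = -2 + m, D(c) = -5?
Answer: 5694/7 ≈ 813.43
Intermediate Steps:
Q(y, k) = 23/7 + y/7 (Q(y, k) = 4 + (y - 5)/7 = 4 + (-5 + y)/7 = 4 + (-5/7 + y/7) = 23/7 + y/7)
11*(Q(4, -1) + g(-4, P(6))) - 1*(-760) = 11*((23/7 + (⅐)*4) + 1) - 1*(-760) = 11*((23/7 + 4/7) + 1) + 760 = 11*(27/7 + 1) + 760 = 11*(34/7) + 760 = 374/7 + 760 = 5694/7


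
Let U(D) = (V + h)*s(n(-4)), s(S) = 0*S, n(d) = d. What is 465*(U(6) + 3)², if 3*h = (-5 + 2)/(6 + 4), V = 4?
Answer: 4185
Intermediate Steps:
s(S) = 0
h = -⅒ (h = ((-5 + 2)/(6 + 4))/3 = (-3/10)/3 = (-3*⅒)/3 = (⅓)*(-3/10) = -⅒ ≈ -0.10000)
U(D) = 0 (U(D) = (4 - ⅒)*0 = (39/10)*0 = 0)
465*(U(6) + 3)² = 465*(0 + 3)² = 465*3² = 465*9 = 4185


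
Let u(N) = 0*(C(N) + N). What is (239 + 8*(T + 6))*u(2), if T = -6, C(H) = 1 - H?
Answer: 0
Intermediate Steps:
u(N) = 0 (u(N) = 0*((1 - N) + N) = 0*1 = 0)
(239 + 8*(T + 6))*u(2) = (239 + 8*(-6 + 6))*0 = (239 + 8*0)*0 = (239 + 0)*0 = 239*0 = 0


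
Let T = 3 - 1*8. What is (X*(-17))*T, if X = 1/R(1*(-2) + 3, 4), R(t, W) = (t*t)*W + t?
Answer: 17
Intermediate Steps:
R(t, W) = t + W*t**2 (R(t, W) = t**2*W + t = W*t**2 + t = t + W*t**2)
X = 1/5 (X = 1/((1*(-2) + 3)*(1 + 4*(1*(-2) + 3))) = 1/((-2 + 3)*(1 + 4*(-2 + 3))) = 1/(1*(1 + 4*1)) = 1/(1*(1 + 4)) = 1/(1*5) = 1/5 ≈ 0.20000)
T = -5 (T = 3 - 8 = -5)
(X*(-17))*T = ((1/5)*(-17))*(-5) = -17/5*(-5) = 17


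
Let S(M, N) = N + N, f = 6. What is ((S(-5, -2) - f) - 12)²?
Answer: 484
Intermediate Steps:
S(M, N) = 2*N
((S(-5, -2) - f) - 12)² = ((2*(-2) - 1*6) - 12)² = ((-4 - 6) - 12)² = (-10 - 12)² = (-22)² = 484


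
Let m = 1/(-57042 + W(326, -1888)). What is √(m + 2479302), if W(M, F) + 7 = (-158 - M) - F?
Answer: √7676826478458905/55645 ≈ 1574.6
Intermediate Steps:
W(M, F) = -165 - F - M (W(M, F) = -7 + ((-158 - M) - F) = -7 + (-158 - F - M) = -165 - F - M)
m = -1/55645 (m = 1/(-57042 + (-165 - 1*(-1888) - 1*326)) = 1/(-57042 + (-165 + 1888 - 326)) = 1/(-57042 + 1397) = 1/(-55645) = -1/55645 ≈ -1.7971e-5)
√(m + 2479302) = √(-1/55645 + 2479302) = √(137960759789/55645) = √7676826478458905/55645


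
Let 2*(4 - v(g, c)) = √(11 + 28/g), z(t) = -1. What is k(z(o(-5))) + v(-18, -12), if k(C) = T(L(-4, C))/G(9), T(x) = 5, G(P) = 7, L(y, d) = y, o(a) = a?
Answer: 33/7 - √85/6 ≈ 3.1777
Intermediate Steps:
v(g, c) = 4 - √(11 + 28/g)/2
k(C) = 5/7
k(z(o(-5))) + v(-18, -12) = 5/7 + (4 - √(11 + 28/(-18))/2) = 5/7 + (4 - √(11 + 28*(-1/18))/2) = 5/7 + (4 - √(11 - 14/9)/2) = 5/7 + (4 - √85/6) = 33/7 - √85/6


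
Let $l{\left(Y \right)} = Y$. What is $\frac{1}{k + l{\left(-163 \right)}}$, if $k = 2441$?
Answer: $\frac{1}{2278} \approx 0.00043898$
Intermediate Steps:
$\frac{1}{k + l{\left(-163 \right)}} = \frac{1}{2441 - 163} = \frac{1}{2278}$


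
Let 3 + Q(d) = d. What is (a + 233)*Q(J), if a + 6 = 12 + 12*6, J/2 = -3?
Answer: -2799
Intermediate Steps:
J = -6 (J = 2*(-3) = -6)
Q(d) = -3 + d
a = 78 (a = -6 + (12 + 12*6) = -6 + (12 + 72) = -6 + 84 = 78)
(a + 233)*Q(J) = (78 + 233)*(-3 - 6) = 311*(-9) = -2799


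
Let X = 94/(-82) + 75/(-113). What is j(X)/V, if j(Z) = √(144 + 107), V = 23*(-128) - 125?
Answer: -√251/3069 ≈ -0.0051623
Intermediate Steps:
V = -3069 (V = -2944 - 125 = -3069)
X = -8386/4633 (X = 94*(-1/82) + 75*(-1/113) = -47/41 - 75/113 = -8386/4633 ≈ -1.8101)
j(Z) = √251
j(X)/V = √251/(-3069) = √251*(-1/3069) = -√251/3069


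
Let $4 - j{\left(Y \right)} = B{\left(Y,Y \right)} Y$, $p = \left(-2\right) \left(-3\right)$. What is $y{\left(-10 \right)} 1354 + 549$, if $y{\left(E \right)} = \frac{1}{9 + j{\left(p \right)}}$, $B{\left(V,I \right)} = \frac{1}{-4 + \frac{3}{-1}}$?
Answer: $\frac{62731}{97} \approx 646.71$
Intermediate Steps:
$p = 6$
$B{\left(V,I \right)} = - \frac{1}{7}$ ($B{\left(V,I \right)} = \frac{1}{-4 + 3 \left(-1\right)} = \frac{1}{-4 - 3} = \frac{1}{-7} = - \frac{1}{7}$)
$j{\left(Y \right)} = 4 + \frac{Y}{7}$ ($j{\left(Y \right)} = 4 - - \frac{Y}{7} = 4 + \frac{Y}{7}$)
$y{\left(E \right)} = \frac{7}{97}$ ($y{\left(E \right)} = \frac{1}{9 + \left(4 + \frac{1}{7} \cdot 6\right)} = \frac{1}{9 + \left(4 + \frac{6}{7}\right)} = \frac{1}{9 + \frac{34}{7}} = \frac{1}{\frac{97}{7}} = \frac{7}{97}$)
$y{\left(-10 \right)} 1354 + 549 = \frac{7}{97} \cdot 1354 + 549 = \frac{9478}{97} + 549 = \frac{62731}{97}$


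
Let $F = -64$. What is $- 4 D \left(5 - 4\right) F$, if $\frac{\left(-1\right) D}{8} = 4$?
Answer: $-8192$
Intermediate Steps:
$D = -32$ ($D = \left(-8\right) 4 = -32$)
$- 4 D \left(5 - 4\right) F = \left(-4\right) \left(-32\right) \left(5 - 4\right) \left(-64\right) = 128 \left(5 - 4\right) \left(-64\right) = 128 \cdot 1 \left(-64\right) = 128 \left(-64\right) = -8192$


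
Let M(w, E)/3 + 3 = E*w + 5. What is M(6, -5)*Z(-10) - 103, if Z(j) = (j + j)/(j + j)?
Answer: -187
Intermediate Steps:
Z(j) = 1 (Z(j) = (2*j)/((2*j)) = (2*j)*(1/(2*j)) = 1)
M(w, E) = 6 + 3*E*w (M(w, E) = -9 + 3*(E*w + 5) = -9 + 3*(5 + E*w) = -9 + (15 + 3*E*w) = 6 + 3*E*w)
M(6, -5)*Z(-10) - 103 = (6 + 3*(-5)*6)*1 - 103 = (6 - 90)*1 - 103 = -84*1 - 103 = -84 - 103 = -187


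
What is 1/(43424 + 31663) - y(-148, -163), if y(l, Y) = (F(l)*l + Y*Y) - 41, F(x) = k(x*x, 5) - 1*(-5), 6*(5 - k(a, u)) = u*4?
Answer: -1917822095/75087 ≈ -25541.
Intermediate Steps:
k(a, u) = 5 - 2*u/3 (k(a, u) = 5 - u*4/6 = 5 - 2*u/3)
F(x) = 20/3 (F(x) = (5 - ⅔*5) - 1*(-5) = (5 - 10/3) + 5 = 5/3 + 5 = 20/3)
y(l, Y) = -41 + Y² + 20*l/3 (y(l, Y) = (20*l/3 + Y*Y) - 41 = (20*l/3 + Y²) - 41 = (Y² + 20*l/3) - 41 = -41 + Y² + 20*l/3)
1/(43424 + 31663) - y(-148, -163) = 1/(43424 + 31663) - (-41 + (-163)² + (20/3)*(-148)) = 1/75087 - (-41 + 26569 - 2960/3) = 1/75087 - 1*76624/3 = 1/75087 - 76624/3 = -1917822095/75087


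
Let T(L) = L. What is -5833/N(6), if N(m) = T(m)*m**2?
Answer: -5833/216 ≈ -27.005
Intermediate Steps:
N(m) = m**3 (N(m) = m*m**2 = m**3)
-5833/N(6) = -5833/(6**3) = -5833/216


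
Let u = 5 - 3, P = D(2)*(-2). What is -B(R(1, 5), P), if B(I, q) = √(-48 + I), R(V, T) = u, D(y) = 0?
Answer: -I*√46 ≈ -6.7823*I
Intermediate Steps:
P = 0 (P = 0*(-2) = 0)
u = 2
R(V, T) = 2
-B(R(1, 5), P) = -√(-48 + 2) = -√(-46) = -I*√46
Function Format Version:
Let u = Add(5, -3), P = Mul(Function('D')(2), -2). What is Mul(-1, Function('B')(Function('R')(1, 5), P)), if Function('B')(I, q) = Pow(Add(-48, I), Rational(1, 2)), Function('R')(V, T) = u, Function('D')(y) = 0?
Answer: Mul(-1, I, Pow(46, Rational(1, 2))) ≈ Mul(-6.7823, I)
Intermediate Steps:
P = 0 (P = Mul(0, -2) = 0)
u = 2
Function('R')(V, T) = 2
Mul(-1, Function('B')(Function('R')(1, 5), P)) = Mul(-1, Pow(Add(-48, 2), Rational(1, 2))) = Mul(-1, Pow(-46, Rational(1, 2))) = Mul(-1, Mul(I, Pow(46, Rational(1, 2)))) = Mul(-1, I, Pow(46, Rational(1, 2)))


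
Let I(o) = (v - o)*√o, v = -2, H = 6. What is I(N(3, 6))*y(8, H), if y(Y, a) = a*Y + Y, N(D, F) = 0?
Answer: 0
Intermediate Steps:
y(Y, a) = Y + Y*a (y(Y, a) = Y*a + Y = Y + Y*a)
I(o) = √o*(-2 - o) (I(o) = (-2 - o)*√o = √o*(-2 - o))
I(N(3, 6))*y(8, H) = (√0*(-2 - 1*0))*(8*(1 + 6)) = (0*(-2 + 0))*(8*7) = (0*(-2))*56 = 0*56 = 0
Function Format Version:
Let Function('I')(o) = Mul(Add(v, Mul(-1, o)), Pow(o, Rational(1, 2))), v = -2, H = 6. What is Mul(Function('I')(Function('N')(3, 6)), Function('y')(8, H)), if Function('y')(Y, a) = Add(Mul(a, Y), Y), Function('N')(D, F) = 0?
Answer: 0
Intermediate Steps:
Function('y')(Y, a) = Add(Y, Mul(Y, a)) (Function('y')(Y, a) = Add(Mul(Y, a), Y) = Add(Y, Mul(Y, a)))
Function('I')(o) = Mul(Pow(o, Rational(1, 2)), Add(-2, Mul(-1, o))) (Function('I')(o) = Mul(Add(-2, Mul(-1, o)), Pow(o, Rational(1, 2))) = Mul(Pow(o, Rational(1, 2)), Add(-2, Mul(-1, o))))
Mul(Function('I')(Function('N')(3, 6)), Function('y')(8, H)) = Mul(Mul(Pow(0, Rational(1, 2)), Add(-2, Mul(-1, 0))), Mul(8, Add(1, 6))) = Mul(Mul(0, Add(-2, 0)), Mul(8, 7)) = Mul(Mul(0, -2), 56) = Mul(0, 56) = 0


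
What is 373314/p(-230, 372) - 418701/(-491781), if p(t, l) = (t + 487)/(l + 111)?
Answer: 29557821758393/42129239 ≈ 7.0160e+5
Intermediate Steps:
p(t, l) = (487 + t)/(111 + l)
373314/p(-230, 372) - 418701/(-491781) = 373314/(((487 - 230)/(111 + 372))) - 418701/(-491781) = 373314/((257/483)) - 418701*(-1/491781) = 373314/(((1/483)*257)) + 139567/163927 = 373314/(257/483) + 139567/163927 = 373314*(483/257) + 139567/163927 = 180310662/257 + 139567/163927 = 29557821758393/42129239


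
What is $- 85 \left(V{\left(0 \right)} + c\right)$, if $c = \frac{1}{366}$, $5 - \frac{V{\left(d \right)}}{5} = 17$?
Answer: $\frac{1866515}{366} \approx 5099.8$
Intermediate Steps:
$V{\left(d \right)} = -60$ ($V{\left(d \right)} = 25 - 85 = -60$)
$c = \frac{1}{366} \approx 0.0027322$
$- 85 \left(V{\left(0 \right)} + c\right) = - 85 \left(-60 + \frac{1}{366}\right) = \left(-85\right) \left(- \frac{21959}{366}\right) = \frac{1866515}{366}$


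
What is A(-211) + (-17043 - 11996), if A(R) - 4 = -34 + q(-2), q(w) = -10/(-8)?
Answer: -116271/4 ≈ -29068.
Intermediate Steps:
q(w) = 5/4 (q(w) = -10*(-1/8) = 5/4)
A(R) = -115/4 (A(R) = 4 + (-34 + 5/4) = 4 - 131/4 = -115/4)
A(-211) + (-17043 - 11996) = -115/4 + (-17043 - 11996) = -115/4 - 29039 = -116271/4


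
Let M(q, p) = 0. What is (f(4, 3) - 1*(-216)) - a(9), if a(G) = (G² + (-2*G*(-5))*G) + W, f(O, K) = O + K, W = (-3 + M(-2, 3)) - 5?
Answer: -660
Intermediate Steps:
W = -8 (W = (-3 + 0) - 5 = -3 - 5 = -8)
f(O, K) = K + O
a(G) = -8 + 11*G² (a(G) = (G² + (-2*G*(-5))*G) - 8 = (G² + (10*G)*G) - 8 = (G² + 10*G²) - 8 = 11*G² - 8 = -8 + 11*G²)
(f(4, 3) - 1*(-216)) - a(9) = ((3 + 4) - 1*(-216)) - (-8 + 11*9²) = (7 + 216) - (-8 + 11*81) = 223 - (-8 + 891) = 223 - 1*883 = 223 - 883 = -660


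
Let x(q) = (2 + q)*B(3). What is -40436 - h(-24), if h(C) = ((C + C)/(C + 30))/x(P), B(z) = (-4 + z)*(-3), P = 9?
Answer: -1334380/33 ≈ -40436.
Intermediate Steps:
B(z) = 12 - 3*z
x(q) = 6 + 3*q (x(q) = (2 + q)*(12 - 3*3) = (2 + q)*(12 - 9) = (2 + q)*3 = 6 + 3*q)
h(C) = 2*C/(33*(30 + C)) (h(C) = ((C + C)/(C + 30))/(6 + 3*9) = ((2*C)/(30 + C))/(6 + 27) = (2*C/(30 + C))/33 = (2*C/(30 + C))*(1/33) = 2*C/(33*(30 + C)))
-40436 - h(-24) = -40436 - 2*(-24)/(33*(30 - 24)) = -40436 - 2*(-24)/(33*6) = -40436 - 1*(-8/33) = -40436 + 8/33 = -1334380/33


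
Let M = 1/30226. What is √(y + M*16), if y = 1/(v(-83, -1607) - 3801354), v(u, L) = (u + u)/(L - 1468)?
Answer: √4127923639302795225424006/88329163111196 ≈ 0.023002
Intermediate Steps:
v(u, L) = 2*u/(-1468 + L) (v(u, L) = (2*u)/(-1468 + L) = 2*u/(-1468 + L))
y = -3075/11689163384 (y = 1/(2*(-83)/(-1468 - 1607) - 3801354) = 1/(2*(-83)/(-3075) - 3801354) = 1/(2*(-83)*(-1/3075) - 3801354) = 1/(166/3075 - 3801354) = 1/(-11689163384/3075) = -3075/11689163384 ≈ -2.6306e-7)
M = 1/30226 ≈ 3.3084e-5
√(y + M*16) = √(-3075/11689163384 + (1/30226)*16) = √(-3075/11689163384 + 8/15113) = √(93466834597/176658326222392) = √4127923639302795225424006/88329163111196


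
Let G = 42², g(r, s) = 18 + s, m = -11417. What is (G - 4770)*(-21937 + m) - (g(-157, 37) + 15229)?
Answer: 100246840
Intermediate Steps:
G = 1764
(G - 4770)*(-21937 + m) - (g(-157, 37) + 15229) = (1764 - 4770)*(-21937 - 11417) - ((18 + 37) + 15229) = -3006*(-33354) - (55 + 15229) = 100262124 - 1*15284 = 100262124 - 15284 = 100246840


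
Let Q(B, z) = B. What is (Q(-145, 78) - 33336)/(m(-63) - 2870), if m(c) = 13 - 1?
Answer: 33481/2858 ≈ 11.715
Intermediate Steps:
m(c) = 12
(Q(-145, 78) - 33336)/(m(-63) - 2870) = (-145 - 33336)/(12 - 2870) = -33481/(-2858) = -33481*(-1/2858) = 33481/2858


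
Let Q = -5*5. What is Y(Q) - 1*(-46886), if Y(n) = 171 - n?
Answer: 47082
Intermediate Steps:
Q = -25
Y(Q) - 1*(-46886) = (171 - 1*(-25)) - 1*(-46886) = (171 + 25) + 46886 = 196 + 46886 = 47082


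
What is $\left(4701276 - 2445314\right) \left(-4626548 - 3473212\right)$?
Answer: $-18272750769120$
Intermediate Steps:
$\left(4701276 - 2445314\right) \left(-4626548 - 3473212\right) = \left(4701276 - 2445314\right) \left(-8099760\right) = 2255962 \left(-8099760\right) = -18272750769120$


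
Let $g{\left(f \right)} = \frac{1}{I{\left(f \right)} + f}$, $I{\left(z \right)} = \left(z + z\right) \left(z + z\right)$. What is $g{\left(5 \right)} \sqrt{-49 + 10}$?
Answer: $\frac{i \sqrt{39}}{105} \approx 0.059476 i$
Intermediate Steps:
$I{\left(z \right)} = 4 z^{2}$ ($I{\left(z \right)} = 2 z 2 z = 4 z^{2}$)
$g{\left(f \right)} = \frac{1}{f + 4 f^{2}}$ ($g{\left(f \right)} = \frac{1}{4 f^{2} + f} = \frac{1}{f + 4 f^{2}}$)
$g{\left(5 \right)} \sqrt{-49 + 10} = \frac{1}{5 \left(1 + 4 \cdot 5\right)} \sqrt{-49 + 10} = \frac{1}{5 \left(1 + 20\right)} \sqrt{-39} = \frac{1}{5 \cdot 21} i \sqrt{39} = \frac{1}{5} \cdot \frac{1}{21} i \sqrt{39} = \frac{i \sqrt{39}}{105}$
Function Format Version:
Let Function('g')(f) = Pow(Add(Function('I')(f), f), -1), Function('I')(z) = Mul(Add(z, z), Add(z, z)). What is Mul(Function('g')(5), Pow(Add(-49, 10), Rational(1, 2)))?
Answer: Mul(Rational(1, 105), I, Pow(39, Rational(1, 2))) ≈ Mul(0.059476, I)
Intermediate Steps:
Function('I')(z) = Mul(4, Pow(z, 2)) (Function('I')(z) = Mul(Mul(2, z), Mul(2, z)) = Mul(4, Pow(z, 2)))
Function('g')(f) = Pow(Add(f, Mul(4, Pow(f, 2))), -1) (Function('g')(f) = Pow(Add(Mul(4, Pow(f, 2)), f), -1) = Pow(Add(f, Mul(4, Pow(f, 2))), -1))
Mul(Function('g')(5), Pow(Add(-49, 10), Rational(1, 2))) = Mul(Mul(Pow(5, -1), Pow(Add(1, Mul(4, 5)), -1)), Pow(Add(-49, 10), Rational(1, 2))) = Mul(Mul(Rational(1, 5), Pow(Add(1, 20), -1)), Pow(-39, Rational(1, 2))) = Mul(Mul(Rational(1, 5), Pow(21, -1)), Mul(I, Pow(39, Rational(1, 2)))) = Mul(Mul(Rational(1, 5), Rational(1, 21)), Mul(I, Pow(39, Rational(1, 2)))) = Mul(Rational(1, 105), Mul(I, Pow(39, Rational(1, 2)))) = Mul(Rational(1, 105), I, Pow(39, Rational(1, 2)))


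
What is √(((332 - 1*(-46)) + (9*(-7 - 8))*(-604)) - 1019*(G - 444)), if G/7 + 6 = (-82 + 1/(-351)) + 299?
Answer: I*√13287757314/117 ≈ 985.24*I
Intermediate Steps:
G = 518420/351 (G = -42 + 7*((-82 + 1/(-351)) + 299) = -42 + 7*((-82 - 1/351) + 299) = -42 + 7*(-28783/351 + 299) = -42 + 7*(76166/351) = -42 + 533162/351 = 518420/351 ≈ 1477.0)
√(((332 - 1*(-46)) + (9*(-7 - 8))*(-604)) - 1019*(G - 444)) = √(((332 - 1*(-46)) + (9*(-7 - 8))*(-604)) - 1019*(518420/351 - 444)) = √(((332 + 46) + (9*(-15))*(-604)) - 1019*362576/351) = √((378 - 135*(-604)) - 369464944/351) = √((378 + 81540) - 369464944/351) = √(81918 - 369464944/351) = √(-340711726/351) = I*√13287757314/117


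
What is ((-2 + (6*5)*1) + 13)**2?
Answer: 1681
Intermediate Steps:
((-2 + (6*5)*1) + 13)**2 = ((-2 + 30*1) + 13)**2 = ((-2 + 30) + 13)**2 = (28 + 13)**2 = 41**2 = 1681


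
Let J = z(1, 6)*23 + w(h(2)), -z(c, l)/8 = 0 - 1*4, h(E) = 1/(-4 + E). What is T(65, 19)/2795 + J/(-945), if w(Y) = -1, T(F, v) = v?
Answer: -19394/25155 ≈ -0.77098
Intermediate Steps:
z(c, l) = 32 (z(c, l) = -8*(0 - 1*4) = -8*(0 - 4) = -8*(-4) = 32)
J = 735 (J = 32*23 - 1 = 736 - 1 = 735)
T(65, 19)/2795 + J/(-945) = 19/2795 + 735/(-945) = 19*(1/2795) + 735*(-1/945) = 19/2795 - 7/9 = -19394/25155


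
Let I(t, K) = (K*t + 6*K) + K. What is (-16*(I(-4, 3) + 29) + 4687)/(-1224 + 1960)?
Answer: 4079/736 ≈ 5.5421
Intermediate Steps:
I(t, K) = 7*K + K*t (I(t, K) = (6*K + K*t) + K = 7*K + K*t)
(-16*(I(-4, 3) + 29) + 4687)/(-1224 + 1960) = (-16*(3*(7 - 4) + 29) + 4687)/(-1224 + 1960) = (-16*(3*3 + 29) + 4687)/736 = (-16*(9 + 29) + 4687)*(1/736) = (-16*38 + 4687)*(1/736) = (-608 + 4687)*(1/736) = 4079*(1/736) = 4079/736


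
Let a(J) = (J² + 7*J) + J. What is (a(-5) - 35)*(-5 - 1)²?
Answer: -1800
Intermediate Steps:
a(J) = J² + 8*J
(a(-5) - 35)*(-5 - 1)² = (-5*(8 - 5) - 35)*(-5 - 1)² = (-5*3 - 35)*(-6)² = (-15 - 35)*36 = -50*36 = -1800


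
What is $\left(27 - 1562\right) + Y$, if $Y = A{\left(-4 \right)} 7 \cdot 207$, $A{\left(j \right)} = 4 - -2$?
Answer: $7159$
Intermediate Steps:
$A{\left(j \right)} = 6$ ($A{\left(j \right)} = 4 + 2 = 6$)
$Y = 8694$ ($Y = 6 \cdot 7 \cdot 207 = 42 \cdot 207 = 8694$)
$\left(27 - 1562\right) + Y = \left(27 - 1562\right) + 8694 = -1535 + 8694 = 7159$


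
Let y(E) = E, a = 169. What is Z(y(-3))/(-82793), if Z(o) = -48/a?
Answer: 48/13992017 ≈ 3.4305e-6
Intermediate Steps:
Z(o) = -48/169
Z(y(-3))/(-82793) = -48/169/(-82793) = -48/169*(-1/82793) = 48/13992017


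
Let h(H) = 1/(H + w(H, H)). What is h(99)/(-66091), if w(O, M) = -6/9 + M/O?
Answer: -3/19695118 ≈ -1.5232e-7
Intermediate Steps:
w(O, M) = -⅔ + M/O (w(O, M) = -6*⅑ + M/O = -⅔ + M/O)
h(H) = 1/(⅓ + H) (h(H) = 1/(H + (-⅔ + H/H)) = 1/(H + (-⅔ + 1)) = 1/(H + ⅓) = 1/(⅓ + H))
h(99)/(-66091) = (3/(1 + 3*99))/(-66091) = (3/(1 + 297))*(-1/66091) = (3/298)*(-1/66091) = -3/19695118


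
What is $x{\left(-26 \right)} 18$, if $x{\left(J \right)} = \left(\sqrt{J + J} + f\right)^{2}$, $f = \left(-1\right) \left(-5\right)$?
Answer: $-486 + 360 i \sqrt{13} \approx -486.0 + 1298.0 i$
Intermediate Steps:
$f = 5$
$x{\left(J \right)} = \left(5 + \sqrt{2} \sqrt{J}\right)^{2}$ ($x{\left(J \right)} = \left(\sqrt{J + J} + 5\right)^{2} = \left(\sqrt{2 J} + 5\right)^{2} = \left(\sqrt{2} \sqrt{J} + 5\right)^{2} = \left(5 + \sqrt{2} \sqrt{J}\right)^{2}$)
$x{\left(-26 \right)} 18 = \left(5 + \sqrt{2} \sqrt{-26}\right)^{2} \cdot 18 = \left(5 + \sqrt{2} i \sqrt{26}\right)^{2} \cdot 18 = \left(5 + 2 i \sqrt{13}\right)^{2} \cdot 18 = 18 \left(5 + 2 i \sqrt{13}\right)^{2}$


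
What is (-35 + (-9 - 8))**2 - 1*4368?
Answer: -1664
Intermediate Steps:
(-35 + (-9 - 8))**2 - 1*4368 = (-35 - 17)**2 - 4368 = (-52)**2 - 4368 = 2704 - 4368 = -1664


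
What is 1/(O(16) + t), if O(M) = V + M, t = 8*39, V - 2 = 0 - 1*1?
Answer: 1/329 ≈ 0.0030395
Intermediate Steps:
V = 1 (V = 2 + (0 - 1*1) = 2 + (0 - 1) = 2 - 1 = 1)
t = 312
O(M) = 1 + M
1/(O(16) + t) = 1/((1 + 16) + 312) = 1/(17 + 312) = 1/329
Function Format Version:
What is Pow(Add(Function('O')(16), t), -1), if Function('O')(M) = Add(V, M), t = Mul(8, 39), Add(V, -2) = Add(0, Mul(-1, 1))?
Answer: Rational(1, 329) ≈ 0.0030395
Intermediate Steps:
V = 1 (V = Add(2, Add(0, Mul(-1, 1))) = Add(2, Add(0, -1)) = Add(2, -1) = 1)
t = 312
Function('O')(M) = Add(1, M)
Pow(Add(Function('O')(16), t), -1) = Pow(Add(Add(1, 16), 312), -1) = Pow(Add(17, 312), -1) = Pow(329, -1) = Rational(1, 329)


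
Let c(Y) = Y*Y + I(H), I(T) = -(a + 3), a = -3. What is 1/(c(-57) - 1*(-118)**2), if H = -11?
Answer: -1/10675 ≈ -9.3677e-5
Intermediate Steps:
I(T) = 0 (I(T) = -(-3 + 3) = -1*0 = 0)
c(Y) = Y**2 (c(Y) = Y*Y + 0 = Y**2 + 0 = Y**2)
1/(c(-57) - 1*(-118)**2) = 1/((-57)**2 - 1*(-118)**2) = 1/(3249 - 1*13924) = 1/(3249 - 13924) = 1/(-10675) = -1/10675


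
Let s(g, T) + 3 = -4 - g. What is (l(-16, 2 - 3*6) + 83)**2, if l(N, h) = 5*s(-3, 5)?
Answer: 3969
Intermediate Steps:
s(g, T) = -7 - g (s(g, T) = -3 + (-4 - g) = -7 - g)
l(N, h) = -20 (l(N, h) = 5*(-7 - 1*(-3)) = 5*(-7 + 3) = 5*(-4) = -20)
(l(-16, 2 - 3*6) + 83)**2 = (-20 + 83)**2 = 63**2 = 3969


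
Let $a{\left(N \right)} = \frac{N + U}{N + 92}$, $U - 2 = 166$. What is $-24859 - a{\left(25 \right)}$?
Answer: $- \frac{2908696}{117} \approx -24861.0$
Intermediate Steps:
$U = 168$ ($U = 2 + 166 = 168$)
$a{\left(N \right)} = \frac{168 + N}{92 + N}$ ($a{\left(N \right)} = \frac{N + 168}{N + 92} = \frac{168 + N}{92 + N}$)
$-24859 - a{\left(25 \right)} = -24859 - \frac{168 + 25}{92 + 25} = -24859 - \frac{1}{117} \cdot 193 = -24859 - \frac{193}{117} = - \frac{2908696}{117}$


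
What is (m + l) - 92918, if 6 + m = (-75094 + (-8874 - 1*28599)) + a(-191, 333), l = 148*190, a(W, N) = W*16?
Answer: -180427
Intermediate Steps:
a(W, N) = 16*W
l = 28120
m = -115629 (m = -6 + ((-75094 + (-8874 - 1*28599)) + 16*(-191)) = -6 + ((-75094 + (-8874 - 28599)) - 3056) = -6 + ((-75094 - 37473) - 3056) = -6 + (-112567 - 3056) = -6 - 115623 = -115629)
(m + l) - 92918 = (-115629 + 28120) - 92918 = -87509 - 92918 = -180427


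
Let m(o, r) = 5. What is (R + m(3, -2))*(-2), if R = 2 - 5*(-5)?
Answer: -64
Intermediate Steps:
R = 27 (R = 2 + 25 = 27)
(R + m(3, -2))*(-2) = (27 + 5)*(-2) = 32*(-2) = -64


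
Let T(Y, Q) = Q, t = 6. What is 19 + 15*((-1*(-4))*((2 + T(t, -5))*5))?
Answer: -881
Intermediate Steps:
19 + 15*((-1*(-4))*((2 + T(t, -5))*5)) = 19 + 15*((-1*(-4))*((2 - 5)*5)) = 19 + 15*(4*(-3*5)) = 19 + 15*(4*(-15)) = 19 + 15*(-60) = 19 - 900 = -881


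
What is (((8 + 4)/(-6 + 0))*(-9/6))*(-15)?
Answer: -45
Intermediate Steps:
(((8 + 4)/(-6 + 0))*(-9/6))*(-15) = ((12/(-6))*(-9*⅙))*(-15) = ((12*(-⅙))*(-3/2))*(-15) = -2*(-3/2)*(-15) = 3*(-15) = -45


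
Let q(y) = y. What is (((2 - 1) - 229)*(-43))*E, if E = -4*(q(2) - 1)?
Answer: -39216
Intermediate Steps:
E = -4 (E = -4*(2 - 1) = -4*1 = -4)
(((2 - 1) - 229)*(-43))*E = (((2 - 1) - 229)*(-43))*(-4) = ((1 - 229)*(-43))*(-4) = -228*(-43)*(-4) = 9804*(-4) = -39216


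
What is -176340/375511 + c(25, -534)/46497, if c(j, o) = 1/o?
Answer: -4378416418831/9323712072378 ≈ -0.46960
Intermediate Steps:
-176340/375511 + c(25, -534)/46497 = -176340/375511 + 1/(-534*46497) = -176340*1/375511 - 1/534*1/46497 = -176340/375511 - 1/24829398 = -4378416418831/9323712072378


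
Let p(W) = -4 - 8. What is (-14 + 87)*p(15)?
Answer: -876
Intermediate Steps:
p(W) = -12
(-14 + 87)*p(15) = (-14 + 87)*(-12) = 73*(-12) = -876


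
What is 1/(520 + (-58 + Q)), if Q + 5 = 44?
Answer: 1/501 ≈ 0.0019960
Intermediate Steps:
Q = 39 (Q = -5 + 44 = 39)
1/(520 + (-58 + Q)) = 1/(520 + (-58 + 39)) = 1/(520 - 19) = 1/501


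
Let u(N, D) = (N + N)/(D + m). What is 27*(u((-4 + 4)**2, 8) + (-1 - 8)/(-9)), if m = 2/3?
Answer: 27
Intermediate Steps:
m = 2/3 (m = 2*(1/3) = 2/3 ≈ 0.66667)
u(N, D) = 2*N/(2/3 + D) (u(N, D) = (N + N)/(D + 2/3) = (2*N)/(2/3 + D) = 2*N/(2/3 + D))
27*(u((-4 + 4)**2, 8) + (-1 - 8)/(-9)) = 27*(6*(-4 + 4)**2/(2 + 3*8) + (-1 - 8)/(-9)) = 27*(6*0**2/(2 + 24) - 9*(-1/9)) = 27*(6*0/26 + 1) = 27*(6*0*(1/26) + 1) = 27*(0 + 1) = 27*1 = 27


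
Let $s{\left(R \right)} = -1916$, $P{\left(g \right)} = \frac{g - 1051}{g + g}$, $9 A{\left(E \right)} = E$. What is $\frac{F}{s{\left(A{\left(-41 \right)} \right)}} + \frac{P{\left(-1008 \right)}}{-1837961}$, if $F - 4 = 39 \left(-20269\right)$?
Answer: $\frac{732253674625267}{1774852771104} \approx 412.57$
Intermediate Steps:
$A{\left(E \right)} = \frac{E}{9}$
$P{\left(g \right)} = \frac{-1051 + g}{2 g}$
$F = -790487$ ($F = 4 + 39 \left(-20269\right) = 4 - 790491 = -790487$)
$\frac{F}{s{\left(A{\left(-41 \right)} \right)}} + \frac{P{\left(-1008 \right)}}{-1837961} = - \frac{790487}{-1916} + \frac{\frac{1}{2} \frac{1}{-1008} \left(-1051 - 1008\right)}{-1837961} = \left(-790487\right) \left(- \frac{1}{1916}\right) + \frac{1}{2} \left(- \frac{1}{1008}\right) \left(-2059\right) \left(- \frac{1}{1837961}\right) = \frac{790487}{1916} + \frac{2059}{2016} \left(- \frac{1}{1837961}\right) = \frac{790487}{1916} - \frac{2059}{3705329376} = \frac{732253674625267}{1774852771104}$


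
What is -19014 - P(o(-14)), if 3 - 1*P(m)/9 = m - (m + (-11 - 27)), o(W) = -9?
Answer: -18699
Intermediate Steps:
P(m) = -315 (P(m) = 27 - 9*(m - (m + (-11 - 27))) = 27 - 9*(m - (m - 38)) = 27 - 9*(m - (-38 + m)) = 27 - 9*(m + (38 - m)) = 27 - 9*38 = 27 - 342 = -315)
-19014 - P(o(-14)) = -19014 - 1*(-315) = -19014 + 315 = -18699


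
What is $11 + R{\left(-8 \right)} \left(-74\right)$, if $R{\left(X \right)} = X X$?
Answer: $-4725$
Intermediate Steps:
$R{\left(X \right)} = X^{2}$
$11 + R{\left(-8 \right)} \left(-74\right) = 11 + \left(-8\right)^{2} \left(-74\right) = 11 + 64 \left(-74\right) = 11 - 4736 = -4725$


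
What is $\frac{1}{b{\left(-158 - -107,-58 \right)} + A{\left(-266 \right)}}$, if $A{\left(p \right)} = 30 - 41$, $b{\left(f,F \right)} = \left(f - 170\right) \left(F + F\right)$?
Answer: $\frac{1}{25625} \approx 3.9024 \cdot 10^{-5}$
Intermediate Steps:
$b{\left(f,F \right)} = 2 F \left(-170 + f\right)$ ($b{\left(f,F \right)} = \left(-170 + f\right) 2 F = 2 F \left(-170 + f\right)$)
$A{\left(p \right)} = -11$
$\frac{1}{b{\left(-158 - -107,-58 \right)} + A{\left(-266 \right)}} = \frac{1}{2 \left(-58\right) \left(-170 - 51\right) - 11} = \frac{1}{2 \left(-58\right) \left(-221\right) - 11} = \frac{1}{25636 - 11} = \frac{1}{25625}$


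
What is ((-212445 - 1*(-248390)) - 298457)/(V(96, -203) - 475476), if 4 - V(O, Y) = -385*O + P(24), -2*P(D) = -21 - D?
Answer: 525024/877069 ≈ 0.59861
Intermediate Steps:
P(D) = 21/2 + D/2 (P(D) = -(-21 - D)/2 = 21/2 + D/2)
V(O, Y) = -37/2 + 385*O (V(O, Y) = 4 - (-385*O + (21/2 + (½)*24)) = 4 - (-385*O + (21/2 + 12)) = 4 - (-385*O + 45/2) = 4 - (45/2 - 385*O) = 4 + (-45/2 + 385*O) = -37/2 + 385*O)
((-212445 - 1*(-248390)) - 298457)/(V(96, -203) - 475476) = ((-212445 - 1*(-248390)) - 298457)/((-37/2 + 385*96) - 475476) = ((-212445 + 248390) - 298457)/((-37/2 + 36960) - 475476) = (35945 - 298457)/(73883/2 - 475476) = -262512/(-877069/2) = -262512*(-2/877069) = 525024/877069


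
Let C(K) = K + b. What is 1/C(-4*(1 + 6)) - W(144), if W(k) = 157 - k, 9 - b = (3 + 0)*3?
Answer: -365/28 ≈ -13.036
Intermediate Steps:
b = 0 (b = 9 - (3 + 0)*3 = 9 - 3*3 = 9 - 1*9 = 9 - 9 = 0)
C(K) = K (C(K) = K + 0 = K)
1/C(-4*(1 + 6)) - W(144) = 1/(-4*(1 + 6)) - (157 - 1*144) = 1/(-4*7) - (157 - 144) = 1/(-28) - 1*13 = -1/28 - 13 = -365/28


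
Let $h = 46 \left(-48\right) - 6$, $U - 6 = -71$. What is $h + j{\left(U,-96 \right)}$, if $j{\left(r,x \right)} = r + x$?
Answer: $-2375$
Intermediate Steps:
$U = -65$ ($U = 6 - 71 = -65$)
$h = -2214$ ($h = -2208 - 6 = -2214$)
$h + j{\left(U,-96 \right)} = -2214 - 161 = -2375$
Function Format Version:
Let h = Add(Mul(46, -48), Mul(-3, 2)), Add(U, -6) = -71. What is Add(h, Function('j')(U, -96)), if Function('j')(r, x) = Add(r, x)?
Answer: -2375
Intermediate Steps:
U = -65 (U = Add(6, -71) = -65)
h = -2214 (h = Add(-2208, -6) = -2214)
Add(h, Function('j')(U, -96)) = Add(-2214, Add(-65, -96)) = Add(-2214, -161) = -2375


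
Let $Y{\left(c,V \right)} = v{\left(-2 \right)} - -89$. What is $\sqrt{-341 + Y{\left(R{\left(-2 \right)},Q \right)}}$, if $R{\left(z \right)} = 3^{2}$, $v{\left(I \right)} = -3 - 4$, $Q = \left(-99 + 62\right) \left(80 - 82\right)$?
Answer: $i \sqrt{259} \approx 16.093 i$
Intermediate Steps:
$Q = 74$ ($Q = \left(-37\right) \left(-2\right) = 74$)
$v{\left(I \right)} = -7$
$R{\left(z \right)} = 9$
$Y{\left(c,V \right)} = 82$ ($Y{\left(c,V \right)} = -7 - -89 = -7 + 89 = 82$)
$\sqrt{-341 + Y{\left(R{\left(-2 \right)},Q \right)}} = \sqrt{-341 + 82} = \sqrt{-259} = i \sqrt{259}$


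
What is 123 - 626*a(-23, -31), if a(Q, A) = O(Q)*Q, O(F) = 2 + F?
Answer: -302235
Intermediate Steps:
a(Q, A) = Q*(2 + Q) (a(Q, A) = (2 + Q)*Q = Q*(2 + Q))
123 - 626*a(-23, -31) = 123 - (-14398)*(2 - 23) = 123 - (-14398)*(-21) = 123 - 626*483 = 123 - 302358 = -302235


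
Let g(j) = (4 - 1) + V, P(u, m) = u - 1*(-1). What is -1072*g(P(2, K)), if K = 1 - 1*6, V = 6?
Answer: -9648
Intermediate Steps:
K = -5 (K = 1 - 6 = -5)
P(u, m) = 1 + u (P(u, m) = u + 1 = 1 + u)
g(j) = 9 (g(j) = (4 - 1) + 6 = 3 + 6 = 9)
-1072*g(P(2, K)) = -1072*9 = -9648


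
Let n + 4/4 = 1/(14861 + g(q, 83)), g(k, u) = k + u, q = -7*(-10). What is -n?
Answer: 15013/15014 ≈ 0.99993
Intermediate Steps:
q = 70
n = -15013/15014 (n = -1 + 1/(14861 + (70 + 83)) = -1 + 1/(14861 + 153) = -1 + 1/15014 = -15013/15014 ≈ -0.99993)
-n = -1*(-15013/15014) = 15013/15014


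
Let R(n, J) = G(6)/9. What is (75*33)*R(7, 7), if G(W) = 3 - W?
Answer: -825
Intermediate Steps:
R(n, J) = -⅓ (R(n, J) = (3 - 1*6)/9 = (3 - 6)*(⅑) = -3*⅑ = -⅓)
(75*33)*R(7, 7) = (75*33)*(-⅓) = 2475*(-⅓) = -825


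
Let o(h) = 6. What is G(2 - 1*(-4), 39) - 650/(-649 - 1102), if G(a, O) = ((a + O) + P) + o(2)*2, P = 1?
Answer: 102208/1751 ≈ 58.371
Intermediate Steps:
G(a, O) = 13 + O + a (G(a, O) = ((a + O) + 1) + 6*2 = ((O + a) + 1) + 12 = (1 + O + a) + 12 = 13 + O + a)
G(2 - 1*(-4), 39) - 650/(-649 - 1102) = (13 + 39 + (2 - 1*(-4))) - 650/(-649 - 1102) = (13 + 39 + (2 + 4)) - 650/(-1751) = (13 + 39 + 6) - 1/1751*(-650) = 58 + 650/1751 = 102208/1751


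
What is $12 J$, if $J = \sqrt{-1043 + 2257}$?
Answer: $12 \sqrt{1214} \approx 418.11$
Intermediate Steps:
$J = \sqrt{1214} \approx 34.843$
$12 J = 12 \sqrt{1214}$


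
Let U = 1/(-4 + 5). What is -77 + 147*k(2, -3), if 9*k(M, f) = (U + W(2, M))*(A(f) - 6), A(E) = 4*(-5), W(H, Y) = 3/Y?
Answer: -3416/3 ≈ -1138.7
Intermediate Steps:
A(E) = -20
U = 1 (U = 1/1 = 1*1 = 1)
k(M, f) = -26/9 - 26/(3*M) (k(M, f) = ((1 + 3/M)*(-20 - 6))/9 = ((1 + 3/M)*(-26))/9 = (-26 - 78/M)/9 = -26/9 - 26/(3*M))
-77 + 147*k(2, -3) = -77 + 147*((26/9)*(-3 - 1*2)/2) = -77 + 147*((26/9)*(½)*(-3 - 2)) = -77 + 147*((26/9)*(½)*(-5)) = -77 + 147*(-65/9) = -77 - 3185/3 = -3416/3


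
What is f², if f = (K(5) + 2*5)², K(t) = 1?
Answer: 14641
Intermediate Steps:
f = 121 (f = (1 + 2*5)² = (1 + 10)² = 11² = 121)
f² = 121² = 14641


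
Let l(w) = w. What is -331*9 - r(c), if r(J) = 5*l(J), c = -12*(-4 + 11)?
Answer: -2559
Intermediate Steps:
c = -84 (c = -12*7 = -84)
r(J) = 5*J
-331*9 - r(c) = -331*9 - 5*(-84) = -2979 - 1*(-420) = -2979 + 420 = -2559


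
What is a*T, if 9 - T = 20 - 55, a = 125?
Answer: 5500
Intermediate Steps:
T = 44 (T = 9 - (20 - 55) = 9 - 1*(-35) = 9 + 35 = 44)
a*T = 125*44 = 5500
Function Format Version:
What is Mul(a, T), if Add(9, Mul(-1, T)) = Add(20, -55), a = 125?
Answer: 5500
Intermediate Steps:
T = 44 (T = Add(9, Mul(-1, Add(20, -55))) = Add(9, Mul(-1, -35)) = Add(9, 35) = 44)
Mul(a, T) = Mul(125, 44) = 5500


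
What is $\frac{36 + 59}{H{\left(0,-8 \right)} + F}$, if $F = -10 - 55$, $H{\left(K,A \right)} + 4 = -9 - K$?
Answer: $- \frac{95}{78} \approx -1.2179$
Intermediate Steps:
$H{\left(K,A \right)} = -13 - K$ ($H{\left(K,A \right)} = -4 - \left(9 + K\right) = -13 - K$)
$F = -65$
$\frac{36 + 59}{H{\left(0,-8 \right)} + F} = \frac{36 + 59}{\left(-13 - 0\right) - 65} = \frac{1}{\left(-13 + 0\right) - 65} \cdot 95 = \frac{1}{-13 - 65} \cdot 95 = \frac{1}{-78} \cdot 95 = \left(- \frac{1}{78}\right) 95 = - \frac{95}{78}$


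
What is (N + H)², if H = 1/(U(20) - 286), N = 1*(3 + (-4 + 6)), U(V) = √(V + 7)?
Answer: 166920456508/6686169361 - 2451354*√3/6686169361 ≈ 24.964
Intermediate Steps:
U(V) = √(7 + V)
N = 5 (N = 1*(3 + 2) = 1*5 = 5)
H = 1/(-286 + 3*√3) (H = 1/(√(7 + 20) - 286) = 1/(√27 - 286) = 1/(3*√3 - 286) = 1/(-286 + 3*√3) ≈ -0.0035612)
(N + H)² = (5 + (-286/81769 - 3*√3/81769))² = (408559/81769 - 3*√3/81769)²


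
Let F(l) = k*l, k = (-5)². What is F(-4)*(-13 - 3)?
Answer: 1600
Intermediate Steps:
k = 25
F(l) = 25*l
F(-4)*(-13 - 3) = (25*(-4))*(-13 - 3) = -100*(-16) = 1600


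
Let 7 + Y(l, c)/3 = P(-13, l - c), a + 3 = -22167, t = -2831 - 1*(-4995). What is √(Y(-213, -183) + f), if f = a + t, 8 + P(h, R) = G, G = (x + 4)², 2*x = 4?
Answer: 7*I*√407 ≈ 141.22*I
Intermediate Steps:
x = 2 (x = (½)*4 = 2)
t = 2164 (t = -2831 + 4995 = 2164)
a = -22170 (a = -3 - 22167 = -22170)
G = 36 (G = (2 + 4)² = 6² = 36)
P(h, R) = 28 (P(h, R) = -8 + 36 = 28)
Y(l, c) = 63 (Y(l, c) = -21 + 3*28 = -21 + 84 = 63)
f = -20006 (f = -22170 + 2164 = -20006)
√(Y(-213, -183) + f) = √(63 - 20006) = √(-19943) = 7*I*√407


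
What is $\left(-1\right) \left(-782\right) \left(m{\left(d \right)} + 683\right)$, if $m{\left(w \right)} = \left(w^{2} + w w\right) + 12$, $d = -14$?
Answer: $850034$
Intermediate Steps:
$m{\left(w \right)} = 12 + 2 w^{2}$ ($m{\left(w \right)} = \left(w^{2} + w^{2}\right) + 12 = 2 w^{2} + 12 = 12 + 2 w^{2}$)
$\left(-1\right) \left(-782\right) \left(m{\left(d \right)} + 683\right) = \left(-1\right) \left(-782\right) \left(\left(12 + 2 \left(-14\right)^{2}\right) + 683\right) = 782 \left(\left(12 + 2 \cdot 196\right) + 683\right) = 782 \left(\left(12 + 392\right) + 683\right) = 782 \left(404 + 683\right) = 782 \cdot 1087 = 850034$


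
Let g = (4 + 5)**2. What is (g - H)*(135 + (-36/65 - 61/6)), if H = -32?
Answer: 5476997/390 ≈ 14044.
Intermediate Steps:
g = 81 (g = 9**2 = 81)
(g - H)*(135 + (-36/65 - 61/6)) = (81 - 1*(-32))*(135 + (-36/65 - 61/6)) = (81 + 32)*(135 + (-36*1/65 - 61*1/6)) = 113*(135 + (-36/65 - 61/6)) = 113*(135 - 4181/390) = 113*(48469/390) = 5476997/390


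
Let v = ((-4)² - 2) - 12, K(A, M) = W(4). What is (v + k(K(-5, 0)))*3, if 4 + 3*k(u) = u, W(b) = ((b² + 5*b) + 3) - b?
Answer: 37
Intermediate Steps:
W(b) = 3 + b² + 4*b (W(b) = (3 + b² + 5*b) - b = 3 + b² + 4*b)
K(A, M) = 35 (K(A, M) = 3 + 4² + 4*4 = 3 + 16 + 16 = 35)
k(u) = -4/3 + u/3
v = 2 (v = (16 - 2) - 12 = 14 - 12 = 2)
(v + k(K(-5, 0)))*3 = (2 + (-4/3 + (⅓)*35))*3 = (2 + (-4/3 + 35/3))*3 = (2 + 31/3)*3 = (37/3)*3 = 37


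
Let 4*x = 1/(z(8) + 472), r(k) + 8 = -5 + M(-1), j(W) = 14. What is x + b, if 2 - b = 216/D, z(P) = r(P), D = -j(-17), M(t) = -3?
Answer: 222535/12768 ≈ 17.429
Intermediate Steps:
r(k) = -16 (r(k) = -8 + (-5 - 3) = -8 - 8 = -16)
D = -14 (D = -1*14 = -14)
z(P) = -16
b = 122/7 (b = 2 - 216/(-14) = 2 - 216*(-1)/14 = 2 - 1*(-108/7) = 2 + 108/7 = 122/7 ≈ 17.429)
x = 1/1824 (x = 1/(4*(-16 + 472)) = (¼)/456 = (¼)*(1/456) = 1/1824 ≈ 0.00054825)
x + b = 1/1824 + 122/7 = 222535/12768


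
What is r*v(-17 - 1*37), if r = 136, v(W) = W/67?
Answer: -7344/67 ≈ -109.61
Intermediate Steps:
v(W) = W/67 (v(W) = W*(1/67) = W/67)
r*v(-17 - 1*37) = 136*((-17 - 1*37)/67) = 136*((-17 - 37)/67) = 136*((1/67)*(-54)) = 136*(-54/67) = -7344/67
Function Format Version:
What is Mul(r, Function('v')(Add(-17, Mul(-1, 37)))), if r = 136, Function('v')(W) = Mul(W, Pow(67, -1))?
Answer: Rational(-7344, 67) ≈ -109.61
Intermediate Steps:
Function('v')(W) = Mul(Rational(1, 67), W) (Function('v')(W) = Mul(W, Rational(1, 67)) = Mul(Rational(1, 67), W))
Mul(r, Function('v')(Add(-17, Mul(-1, 37)))) = Mul(136, Mul(Rational(1, 67), Add(-17, Mul(-1, 37)))) = Mul(136, Mul(Rational(1, 67), Add(-17, -37))) = Mul(136, Mul(Rational(1, 67), -54)) = Mul(136, Rational(-54, 67)) = Rational(-7344, 67)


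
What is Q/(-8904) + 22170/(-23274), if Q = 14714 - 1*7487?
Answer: -20311271/11512872 ≈ -1.7642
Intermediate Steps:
Q = 7227 (Q = 14714 - 7487 = 7227)
Q/(-8904) + 22170/(-23274) = 7227/(-8904) + 22170/(-23274) = 7227*(-1/8904) + 22170*(-1/23274) = -2409/2968 - 3695/3879 = -20311271/11512872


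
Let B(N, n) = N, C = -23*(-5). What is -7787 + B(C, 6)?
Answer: -7672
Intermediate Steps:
C = 115
-7787 + B(C, 6) = -7787 + 115 = -7672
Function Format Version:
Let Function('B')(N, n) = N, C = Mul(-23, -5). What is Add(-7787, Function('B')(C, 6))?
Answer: -7672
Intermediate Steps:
C = 115
Add(-7787, Function('B')(C, 6)) = Add(-7787, 115) = -7672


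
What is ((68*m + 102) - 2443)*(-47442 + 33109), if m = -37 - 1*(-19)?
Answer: 51097145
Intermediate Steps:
m = -18 (m = -37 + 19 = -18)
((68*m + 102) - 2443)*(-47442 + 33109) = ((68*(-18) + 102) - 2443)*(-47442 + 33109) = ((-1224 + 102) - 2443)*(-14333) = (-1122 - 2443)*(-14333) = -3565*(-14333) = 51097145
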